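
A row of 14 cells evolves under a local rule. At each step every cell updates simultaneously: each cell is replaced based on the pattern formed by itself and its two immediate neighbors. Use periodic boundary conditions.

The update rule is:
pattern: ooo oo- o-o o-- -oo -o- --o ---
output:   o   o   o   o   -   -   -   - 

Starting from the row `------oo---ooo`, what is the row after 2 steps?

o------oo---oo
oo------oo---o

oo------oo---o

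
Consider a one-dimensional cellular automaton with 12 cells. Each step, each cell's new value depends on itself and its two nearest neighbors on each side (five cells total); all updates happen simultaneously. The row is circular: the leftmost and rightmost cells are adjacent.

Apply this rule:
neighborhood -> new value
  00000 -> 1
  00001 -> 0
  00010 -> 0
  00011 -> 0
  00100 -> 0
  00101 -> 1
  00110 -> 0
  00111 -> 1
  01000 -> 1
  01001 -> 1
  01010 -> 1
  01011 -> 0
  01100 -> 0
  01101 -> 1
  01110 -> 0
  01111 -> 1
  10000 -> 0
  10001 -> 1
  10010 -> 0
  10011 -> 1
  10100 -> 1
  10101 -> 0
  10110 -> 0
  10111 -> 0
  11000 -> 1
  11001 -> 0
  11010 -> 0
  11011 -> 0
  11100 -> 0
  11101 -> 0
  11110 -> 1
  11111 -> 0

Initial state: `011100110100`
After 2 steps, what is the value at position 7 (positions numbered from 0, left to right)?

0

step 1: 010001010111
step 2: 011101100000
position 7 holds 0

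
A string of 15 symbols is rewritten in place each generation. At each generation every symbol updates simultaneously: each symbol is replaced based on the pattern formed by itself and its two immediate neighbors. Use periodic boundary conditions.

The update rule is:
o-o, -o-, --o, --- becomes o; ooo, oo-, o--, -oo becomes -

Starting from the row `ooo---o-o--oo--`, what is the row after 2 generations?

----ooooo-o---o
-ooo-----oo-ooo

-ooo-----oo-ooo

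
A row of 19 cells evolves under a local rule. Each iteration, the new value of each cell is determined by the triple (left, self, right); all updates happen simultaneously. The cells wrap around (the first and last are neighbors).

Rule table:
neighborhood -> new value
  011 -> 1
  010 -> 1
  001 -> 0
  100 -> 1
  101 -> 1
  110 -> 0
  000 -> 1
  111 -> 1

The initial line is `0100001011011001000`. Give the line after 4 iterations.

1101110110111111011

0111101110110101111
1111011101101111110
1110111011011111101
1101110110111111011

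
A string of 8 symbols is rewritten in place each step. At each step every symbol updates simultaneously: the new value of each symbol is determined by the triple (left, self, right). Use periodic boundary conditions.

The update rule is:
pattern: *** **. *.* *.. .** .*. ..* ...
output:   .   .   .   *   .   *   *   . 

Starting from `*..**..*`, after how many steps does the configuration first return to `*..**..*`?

.**..**.
*..**..*

2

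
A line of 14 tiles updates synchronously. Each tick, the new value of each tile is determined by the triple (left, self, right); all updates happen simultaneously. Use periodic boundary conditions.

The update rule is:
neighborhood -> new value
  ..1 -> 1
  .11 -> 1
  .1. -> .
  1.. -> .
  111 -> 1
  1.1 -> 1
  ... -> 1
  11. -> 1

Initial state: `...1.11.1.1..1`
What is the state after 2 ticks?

tick 1: .11.1111.1..1.
tick 2: 111111111..1..

111111111..1..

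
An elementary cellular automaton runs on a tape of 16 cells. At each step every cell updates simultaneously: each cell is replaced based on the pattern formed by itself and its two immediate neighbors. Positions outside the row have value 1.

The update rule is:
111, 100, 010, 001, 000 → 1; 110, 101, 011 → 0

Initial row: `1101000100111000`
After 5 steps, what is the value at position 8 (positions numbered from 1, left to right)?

1

step 1: 1001111111010111
step 2: 0110111110010011
step 3: 0000011101111101
step 4: 1111101000111000
step 5: 1111001111010111
position 8 holds 1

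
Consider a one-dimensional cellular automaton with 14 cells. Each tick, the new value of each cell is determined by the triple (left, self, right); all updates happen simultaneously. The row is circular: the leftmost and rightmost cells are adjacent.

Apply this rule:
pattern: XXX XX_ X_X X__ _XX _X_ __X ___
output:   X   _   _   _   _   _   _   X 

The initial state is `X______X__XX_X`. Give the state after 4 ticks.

__XXXX________
X__XX__XXXXXXX
________XXXXXX
_XXXXXX__XXXX_

_XXXXXX__XXXX_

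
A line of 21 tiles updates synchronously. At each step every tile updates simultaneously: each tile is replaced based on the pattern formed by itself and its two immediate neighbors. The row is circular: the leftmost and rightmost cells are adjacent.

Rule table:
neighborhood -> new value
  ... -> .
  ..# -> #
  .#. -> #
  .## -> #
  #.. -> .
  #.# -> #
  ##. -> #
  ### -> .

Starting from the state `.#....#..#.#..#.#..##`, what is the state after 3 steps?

##...##.####.####.###
.#..#####..###..###..
##.##...#.##.#.##.#..

##.##...#.##.#.##.#..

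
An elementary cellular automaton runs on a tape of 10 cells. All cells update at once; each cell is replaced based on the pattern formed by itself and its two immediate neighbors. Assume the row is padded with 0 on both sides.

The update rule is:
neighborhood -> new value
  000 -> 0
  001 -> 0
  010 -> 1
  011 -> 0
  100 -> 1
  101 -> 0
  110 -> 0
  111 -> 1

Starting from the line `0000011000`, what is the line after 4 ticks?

0000000001

0000000100
0000000110
0000000001
0000000001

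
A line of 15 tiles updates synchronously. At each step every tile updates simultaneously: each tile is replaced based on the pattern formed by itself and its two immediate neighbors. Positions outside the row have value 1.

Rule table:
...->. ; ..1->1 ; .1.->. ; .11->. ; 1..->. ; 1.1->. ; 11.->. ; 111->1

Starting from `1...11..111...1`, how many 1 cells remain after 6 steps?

...1...1.1...1.
..1...1.....1..
.1...1.....1..1
....1.....1..1.
...1.....1..1..
..1.....1..1..1
count of 1: 4

4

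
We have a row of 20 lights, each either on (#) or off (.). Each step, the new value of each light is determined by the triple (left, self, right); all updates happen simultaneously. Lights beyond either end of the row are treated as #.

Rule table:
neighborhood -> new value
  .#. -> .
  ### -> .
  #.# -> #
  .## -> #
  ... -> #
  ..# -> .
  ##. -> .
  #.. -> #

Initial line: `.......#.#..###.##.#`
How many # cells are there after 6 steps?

######..#.#.#..##.##
......#..#.#.#.#.##.
#####..#..#.#.#.##.#
.....#..#..#.#.##.##
####..#..#..#.##.##.
....#..#..#..##.##.#
count of #: 8

8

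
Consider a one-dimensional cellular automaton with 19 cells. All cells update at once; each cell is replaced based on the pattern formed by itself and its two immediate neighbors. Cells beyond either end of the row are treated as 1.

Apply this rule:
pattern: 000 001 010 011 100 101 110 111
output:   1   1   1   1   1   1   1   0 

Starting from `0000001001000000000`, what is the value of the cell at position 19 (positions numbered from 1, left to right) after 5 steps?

1

1111111111111111111
0000000000000000000
1111111111111111111  (repeats step 1; period 2)
step 5: 1111111111111111111
position 19 holds 1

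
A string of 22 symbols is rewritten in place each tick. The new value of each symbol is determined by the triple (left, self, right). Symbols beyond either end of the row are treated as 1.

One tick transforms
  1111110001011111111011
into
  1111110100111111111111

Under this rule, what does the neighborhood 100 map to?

0

At position 6 the neighborhood is 100; the next row has 0 there.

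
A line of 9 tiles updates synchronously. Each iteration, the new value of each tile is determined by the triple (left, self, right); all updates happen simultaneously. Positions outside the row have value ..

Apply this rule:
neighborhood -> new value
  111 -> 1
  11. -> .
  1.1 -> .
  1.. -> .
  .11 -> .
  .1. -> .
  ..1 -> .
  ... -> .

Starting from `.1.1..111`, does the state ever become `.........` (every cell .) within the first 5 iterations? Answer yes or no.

yes

.......1.
.........
all cells are . at iteration 2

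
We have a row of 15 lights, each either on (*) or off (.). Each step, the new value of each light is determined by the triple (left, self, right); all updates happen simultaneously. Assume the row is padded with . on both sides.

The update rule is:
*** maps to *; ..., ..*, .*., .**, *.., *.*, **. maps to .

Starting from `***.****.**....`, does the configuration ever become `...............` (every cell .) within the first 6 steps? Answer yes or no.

yes

step 1: .*...**........
step 2: ...............
all cells are . at step 2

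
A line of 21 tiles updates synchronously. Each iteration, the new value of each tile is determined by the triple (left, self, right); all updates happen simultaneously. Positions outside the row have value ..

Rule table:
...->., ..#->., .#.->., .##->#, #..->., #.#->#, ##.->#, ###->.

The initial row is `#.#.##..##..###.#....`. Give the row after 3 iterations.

..###...##...#.#.....

.#.###..##..#.##.....
..##.#..##...###.....
..###...##...#.#.....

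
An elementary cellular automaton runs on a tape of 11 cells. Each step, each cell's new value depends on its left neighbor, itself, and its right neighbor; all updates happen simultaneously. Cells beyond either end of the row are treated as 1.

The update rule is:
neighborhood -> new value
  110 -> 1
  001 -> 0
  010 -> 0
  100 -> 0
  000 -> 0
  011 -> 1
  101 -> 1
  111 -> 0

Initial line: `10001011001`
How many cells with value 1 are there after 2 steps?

4

10000111001
10000101001
count of 1: 4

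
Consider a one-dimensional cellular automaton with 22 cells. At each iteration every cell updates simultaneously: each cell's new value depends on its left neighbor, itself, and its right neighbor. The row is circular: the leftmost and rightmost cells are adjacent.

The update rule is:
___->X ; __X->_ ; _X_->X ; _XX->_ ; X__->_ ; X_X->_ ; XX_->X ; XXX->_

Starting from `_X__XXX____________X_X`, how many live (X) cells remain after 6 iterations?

iteration 1: _X____X_XXXXXXXXXX_X_X
iteration 2: _X_XX_X__________X_X_X
iteration 3: _X__X_X_XXXXXXXX_X_X_X
iteration 4: _X__X_X________X_X_X_X
iteration 5: _X__X_X_XXXXXX_X_X_X_X
iteration 6: _X__X_X______X_X_X_X_X
count of X: 8

8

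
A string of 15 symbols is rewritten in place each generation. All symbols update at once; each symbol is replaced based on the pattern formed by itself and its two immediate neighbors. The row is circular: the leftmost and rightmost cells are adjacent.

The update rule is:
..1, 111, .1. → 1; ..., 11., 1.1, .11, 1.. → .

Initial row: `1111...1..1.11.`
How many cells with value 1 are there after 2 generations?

.11...11.11....
1....1.........
count of 1: 2

2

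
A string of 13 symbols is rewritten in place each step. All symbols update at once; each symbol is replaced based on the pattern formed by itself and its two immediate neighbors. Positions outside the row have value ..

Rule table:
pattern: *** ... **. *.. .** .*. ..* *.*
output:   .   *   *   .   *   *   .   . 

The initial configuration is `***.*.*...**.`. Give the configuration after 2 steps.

*.*.*.*.*.**.

*.*.*.*.*.**.
*.*.*.*.*.**.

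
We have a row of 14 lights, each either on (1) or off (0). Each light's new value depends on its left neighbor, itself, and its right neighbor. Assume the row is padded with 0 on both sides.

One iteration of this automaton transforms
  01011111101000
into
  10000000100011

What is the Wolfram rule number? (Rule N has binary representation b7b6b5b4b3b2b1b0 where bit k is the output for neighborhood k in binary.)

67

position 4: 111 → 0  (bit 7 = 0)
position 8: 110 → 1  (bit 6 = 1)
position 2: 101 → 0  (bit 5 = 0)
position 11: 100 → 0  (bit 4 = 0)
position 3: 011 → 0  (bit 3 = 0)
position 1: 010 → 0  (bit 2 = 0)
position 0: 001 → 1  (bit 1 = 1)
position 12: 000 → 1  (bit 0 = 1)
bits b7..b0 = 01000011 = 67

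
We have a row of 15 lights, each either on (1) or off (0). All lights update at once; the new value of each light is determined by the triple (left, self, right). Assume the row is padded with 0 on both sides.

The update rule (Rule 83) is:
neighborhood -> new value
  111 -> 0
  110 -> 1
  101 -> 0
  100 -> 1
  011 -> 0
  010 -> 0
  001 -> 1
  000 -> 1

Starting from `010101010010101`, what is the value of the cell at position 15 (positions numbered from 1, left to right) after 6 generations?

100000001100000
011111110111111
100000010000001
011111101111110
100000100000011
011111011111101
position 15 holds 1

1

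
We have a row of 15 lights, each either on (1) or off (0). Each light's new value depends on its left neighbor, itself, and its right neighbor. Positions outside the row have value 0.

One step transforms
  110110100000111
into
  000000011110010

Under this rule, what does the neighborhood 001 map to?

At position 11 the neighborhood is 001; the next row has 0 there.

0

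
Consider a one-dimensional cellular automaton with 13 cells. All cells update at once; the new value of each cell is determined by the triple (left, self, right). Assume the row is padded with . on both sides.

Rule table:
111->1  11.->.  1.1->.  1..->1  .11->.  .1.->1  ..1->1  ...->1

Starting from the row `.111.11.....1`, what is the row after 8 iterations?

iteration 1: 1.1....111111
iteration 2: 1.11111.1111.
iteration 3: 1..111...11.1
iteration 4: 111.1.111...1
iteration 5: .1..1..1.1111
iteration 6: 11111111..11.
iteration 7: .111111.11..1
iteration 8: 1.1111....111

1.1111....111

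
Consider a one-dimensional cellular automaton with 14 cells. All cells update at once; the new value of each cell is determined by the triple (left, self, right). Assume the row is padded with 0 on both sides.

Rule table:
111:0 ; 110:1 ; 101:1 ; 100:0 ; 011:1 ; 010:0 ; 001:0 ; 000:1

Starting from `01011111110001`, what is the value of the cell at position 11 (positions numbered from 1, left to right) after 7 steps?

step 1: 00110000010100
step 2: 10110111001001
step 3: 01111101000000
step 4: 01000110011111
step 5: 00010110010001
step 6: 11001110000100
step 7: 11001010110001
position 11 holds 0

0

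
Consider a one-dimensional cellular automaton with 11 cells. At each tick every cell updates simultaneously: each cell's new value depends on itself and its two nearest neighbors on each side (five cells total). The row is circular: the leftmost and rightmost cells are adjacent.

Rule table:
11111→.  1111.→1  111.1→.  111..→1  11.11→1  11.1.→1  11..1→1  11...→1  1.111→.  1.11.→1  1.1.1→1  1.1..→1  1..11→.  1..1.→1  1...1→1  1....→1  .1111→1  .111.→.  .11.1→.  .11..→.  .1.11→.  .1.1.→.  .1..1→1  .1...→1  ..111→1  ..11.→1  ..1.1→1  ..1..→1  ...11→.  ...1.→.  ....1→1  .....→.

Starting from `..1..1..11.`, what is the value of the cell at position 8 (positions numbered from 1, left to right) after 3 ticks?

1

1.11111.1.1
.1.1.1.11.1
.1.1.1.1.11
position 8 holds 1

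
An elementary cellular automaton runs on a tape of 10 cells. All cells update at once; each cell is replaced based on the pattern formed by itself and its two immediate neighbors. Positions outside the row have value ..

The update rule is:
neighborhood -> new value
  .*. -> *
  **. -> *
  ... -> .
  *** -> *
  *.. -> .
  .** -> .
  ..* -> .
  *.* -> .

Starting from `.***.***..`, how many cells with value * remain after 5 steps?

step 1: ..**..**..
step 2: ...*...*..
step 3: ...*...*..  (fixed point — unchanged through step 5)
count of *: 2

2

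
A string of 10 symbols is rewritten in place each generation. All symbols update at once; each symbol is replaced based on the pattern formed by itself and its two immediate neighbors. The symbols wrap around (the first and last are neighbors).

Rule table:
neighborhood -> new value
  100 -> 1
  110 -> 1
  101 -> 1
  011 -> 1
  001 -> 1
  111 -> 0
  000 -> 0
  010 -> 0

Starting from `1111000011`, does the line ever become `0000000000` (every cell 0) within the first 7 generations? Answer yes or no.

no

0001100110
0011111111
1110000001
0011000011
1111100111
0000111100
0001100110
generation 7 is 0001100110, still not uniform 0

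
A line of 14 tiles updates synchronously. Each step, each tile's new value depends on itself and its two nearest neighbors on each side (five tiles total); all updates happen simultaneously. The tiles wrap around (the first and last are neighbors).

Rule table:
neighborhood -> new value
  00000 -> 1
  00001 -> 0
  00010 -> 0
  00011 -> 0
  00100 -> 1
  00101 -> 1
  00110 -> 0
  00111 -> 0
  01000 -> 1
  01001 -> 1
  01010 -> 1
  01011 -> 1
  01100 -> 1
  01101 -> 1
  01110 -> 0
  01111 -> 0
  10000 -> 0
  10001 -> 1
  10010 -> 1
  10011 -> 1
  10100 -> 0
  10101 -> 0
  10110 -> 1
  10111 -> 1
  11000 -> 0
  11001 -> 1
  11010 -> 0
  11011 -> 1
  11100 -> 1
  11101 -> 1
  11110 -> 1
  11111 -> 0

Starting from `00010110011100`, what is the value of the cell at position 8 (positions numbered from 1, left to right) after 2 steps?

1

10011111100100
11100001111111
position 8 holds 1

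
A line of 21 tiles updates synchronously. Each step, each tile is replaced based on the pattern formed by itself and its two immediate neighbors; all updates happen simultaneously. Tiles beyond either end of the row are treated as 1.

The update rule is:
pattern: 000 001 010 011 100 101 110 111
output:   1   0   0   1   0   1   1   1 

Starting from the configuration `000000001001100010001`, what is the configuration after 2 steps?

011111100001101000101
111111101101110010011

111111101101110010011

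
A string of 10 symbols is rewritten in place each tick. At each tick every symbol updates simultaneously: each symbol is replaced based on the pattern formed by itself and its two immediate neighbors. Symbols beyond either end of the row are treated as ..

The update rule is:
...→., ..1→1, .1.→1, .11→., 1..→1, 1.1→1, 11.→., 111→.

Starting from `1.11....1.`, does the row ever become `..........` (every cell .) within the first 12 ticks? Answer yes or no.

11..1..111
..11111...
.1.....1..
111...111.
...1.1...1
..11111.11
.1.....1..  (repeats tick 3; period 4)
tick 12: 111...111.
tick 12 is 111...111., still not uniform .

no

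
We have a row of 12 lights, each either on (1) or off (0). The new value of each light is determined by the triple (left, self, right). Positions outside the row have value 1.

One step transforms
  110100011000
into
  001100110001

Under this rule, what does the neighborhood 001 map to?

1

At position 6 the neighborhood is 001; the next row has 1 there.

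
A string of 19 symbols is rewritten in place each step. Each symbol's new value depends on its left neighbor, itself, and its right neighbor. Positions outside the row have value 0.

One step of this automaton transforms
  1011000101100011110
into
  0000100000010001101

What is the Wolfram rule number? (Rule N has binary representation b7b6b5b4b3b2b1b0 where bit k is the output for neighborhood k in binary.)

144

position 15: 111 → 1  (bit 7 = 1)
position 3: 110 → 0  (bit 6 = 0)
position 1: 101 → 0  (bit 5 = 0)
position 4: 100 → 1  (bit 4 = 1)
position 2: 011 → 0  (bit 3 = 0)
position 0: 010 → 0  (bit 2 = 0)
position 6: 001 → 0  (bit 1 = 0)
position 5: 000 → 0  (bit 0 = 0)
bits b7..b0 = 10010000 = 144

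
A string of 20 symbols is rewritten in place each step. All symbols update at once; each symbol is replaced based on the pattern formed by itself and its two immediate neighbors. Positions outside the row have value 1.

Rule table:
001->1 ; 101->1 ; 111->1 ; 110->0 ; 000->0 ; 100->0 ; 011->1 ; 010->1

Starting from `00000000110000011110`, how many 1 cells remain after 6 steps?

00000001100000111101
00000011000001111011
00000110000011110111
00001100000111101111
00011000001111011111
00110000011110111111
count of 1: 12

12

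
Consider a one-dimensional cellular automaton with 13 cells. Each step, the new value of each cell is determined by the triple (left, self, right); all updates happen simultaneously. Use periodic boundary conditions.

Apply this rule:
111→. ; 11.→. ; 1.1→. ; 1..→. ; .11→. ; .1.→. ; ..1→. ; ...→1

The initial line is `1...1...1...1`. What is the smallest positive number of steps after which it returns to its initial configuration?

..1...1...1..
1...1...1...1

2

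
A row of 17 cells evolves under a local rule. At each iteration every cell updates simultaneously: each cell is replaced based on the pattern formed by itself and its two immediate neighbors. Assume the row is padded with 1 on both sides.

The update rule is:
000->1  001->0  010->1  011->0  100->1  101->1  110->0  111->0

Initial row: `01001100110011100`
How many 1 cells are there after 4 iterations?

11100010001000010
00011011101111011
11000100010000100
00110111011110110
count of 1: 11

11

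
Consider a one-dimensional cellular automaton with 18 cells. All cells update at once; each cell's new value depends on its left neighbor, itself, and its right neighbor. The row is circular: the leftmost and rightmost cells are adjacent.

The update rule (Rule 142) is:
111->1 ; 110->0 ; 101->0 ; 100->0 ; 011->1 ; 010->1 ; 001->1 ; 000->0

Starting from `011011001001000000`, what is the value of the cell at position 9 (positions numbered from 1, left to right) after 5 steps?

step 1: 110010011011000000
step 2: 100110110010000001
step 3: 001100100110000011
step 4: 011001101100000110
step 5: 110011001000001100
position 9 holds 1

1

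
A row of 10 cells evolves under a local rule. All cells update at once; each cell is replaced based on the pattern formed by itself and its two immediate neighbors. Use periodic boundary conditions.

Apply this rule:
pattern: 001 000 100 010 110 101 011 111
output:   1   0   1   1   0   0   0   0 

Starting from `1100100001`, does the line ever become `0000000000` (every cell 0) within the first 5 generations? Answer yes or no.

no

generation 1: 0011110010
generation 2: 0100001111
generation 3: 0110010000
generation 4: 1001111000
generation 5: 1110000101
generation 5 is 1110000101, still not uniform 0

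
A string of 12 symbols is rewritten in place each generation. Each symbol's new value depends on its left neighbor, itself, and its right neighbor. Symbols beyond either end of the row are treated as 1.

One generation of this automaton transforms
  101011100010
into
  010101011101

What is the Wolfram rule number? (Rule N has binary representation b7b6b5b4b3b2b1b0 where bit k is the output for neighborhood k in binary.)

position 5: 111 → 1  (bit 7 = 1)
position 0: 110 → 0  (bit 6 = 0)
position 1: 101 → 1  (bit 5 = 1)
position 7: 100 → 1  (bit 4 = 1)
position 4: 011 → 0  (bit 3 = 0)
position 2: 010 → 0  (bit 2 = 0)
position 9: 001 → 1  (bit 1 = 1)
position 8: 000 → 1  (bit 0 = 1)
bits b7..b0 = 10110011 = 179

179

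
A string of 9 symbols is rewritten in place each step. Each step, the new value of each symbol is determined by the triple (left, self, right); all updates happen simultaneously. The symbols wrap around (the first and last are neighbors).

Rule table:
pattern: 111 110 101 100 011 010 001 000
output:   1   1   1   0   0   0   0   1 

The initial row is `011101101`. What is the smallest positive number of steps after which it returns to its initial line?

101110110
010111011
101011101
110101110
011010111
101101011
110110101
111011010
011101101

9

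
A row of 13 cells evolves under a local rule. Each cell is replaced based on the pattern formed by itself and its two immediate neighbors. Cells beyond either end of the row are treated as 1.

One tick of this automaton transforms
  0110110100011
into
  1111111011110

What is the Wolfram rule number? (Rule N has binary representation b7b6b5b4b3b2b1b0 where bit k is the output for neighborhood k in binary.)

123

position 12: 111 → 0  (bit 7 = 0)
position 2: 110 → 1  (bit 6 = 1)
position 0: 101 → 1  (bit 5 = 1)
position 8: 100 → 1  (bit 4 = 1)
position 1: 011 → 1  (bit 3 = 1)
position 7: 010 → 0  (bit 2 = 0)
position 10: 001 → 1  (bit 1 = 1)
position 9: 000 → 1  (bit 0 = 1)
bits b7..b0 = 01111011 = 123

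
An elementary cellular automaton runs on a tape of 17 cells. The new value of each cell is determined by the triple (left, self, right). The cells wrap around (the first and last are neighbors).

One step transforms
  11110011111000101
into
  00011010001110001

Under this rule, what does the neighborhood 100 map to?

1

At position 4 the neighborhood is 100; the next row has 1 there.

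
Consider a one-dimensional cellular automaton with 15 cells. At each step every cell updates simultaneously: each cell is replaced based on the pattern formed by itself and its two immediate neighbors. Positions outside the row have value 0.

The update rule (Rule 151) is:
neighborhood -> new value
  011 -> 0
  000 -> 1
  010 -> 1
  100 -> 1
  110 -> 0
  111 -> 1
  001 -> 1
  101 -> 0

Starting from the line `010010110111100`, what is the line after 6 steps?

111110000011011
011101111100000
101000111011111
101111010001110
100110011110101
111001101100101

111001101100101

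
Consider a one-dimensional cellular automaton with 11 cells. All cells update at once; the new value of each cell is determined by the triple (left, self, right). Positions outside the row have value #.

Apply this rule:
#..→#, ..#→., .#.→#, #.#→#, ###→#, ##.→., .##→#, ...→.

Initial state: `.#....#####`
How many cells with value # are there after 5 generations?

###...#####
##.#..#####
#.###.#####
.###.######
###.#######
count of #: 10

10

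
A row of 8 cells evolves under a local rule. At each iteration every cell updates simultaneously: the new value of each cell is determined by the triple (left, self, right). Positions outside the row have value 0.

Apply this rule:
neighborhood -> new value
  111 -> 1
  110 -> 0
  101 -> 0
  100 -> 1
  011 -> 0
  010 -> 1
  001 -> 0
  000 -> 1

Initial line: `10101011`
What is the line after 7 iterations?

iteration 1: 10101000
iteration 2: 10101111
iteration 3: 10100110
iteration 4: 10110001
iteration 5: 10001101
iteration 6: 11100001
iteration 7: 01011101

01011101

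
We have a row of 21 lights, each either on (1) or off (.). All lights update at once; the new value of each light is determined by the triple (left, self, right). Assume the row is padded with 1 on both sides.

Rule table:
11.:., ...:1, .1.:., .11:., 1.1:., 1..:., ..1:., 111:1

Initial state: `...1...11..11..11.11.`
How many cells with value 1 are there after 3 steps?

13

.1...1...............
...1...1111111111111.
.1...1..11111111111..
count of 1: 13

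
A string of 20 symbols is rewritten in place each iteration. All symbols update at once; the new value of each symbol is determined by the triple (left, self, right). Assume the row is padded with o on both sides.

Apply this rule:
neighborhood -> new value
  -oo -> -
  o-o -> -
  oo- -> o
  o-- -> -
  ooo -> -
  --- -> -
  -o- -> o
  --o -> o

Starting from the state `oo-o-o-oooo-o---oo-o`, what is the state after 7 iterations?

-o-o-o--o-o-o--o-o--

iteration 1: -o-o-o----o-o--o-o--
iteration 2: -o-o-o---oo-o-oo-o-o
iteration 3: -o-o-o--o-o-o--o-o--
iteration 4: -o-o-o-oo-o-o-oo-o-o
iteration 5: -o-o-o--o-o-o--o-o--  (repeats iteration 3; period 2)
iteration 7: -o-o-o--o-o-o--o-o--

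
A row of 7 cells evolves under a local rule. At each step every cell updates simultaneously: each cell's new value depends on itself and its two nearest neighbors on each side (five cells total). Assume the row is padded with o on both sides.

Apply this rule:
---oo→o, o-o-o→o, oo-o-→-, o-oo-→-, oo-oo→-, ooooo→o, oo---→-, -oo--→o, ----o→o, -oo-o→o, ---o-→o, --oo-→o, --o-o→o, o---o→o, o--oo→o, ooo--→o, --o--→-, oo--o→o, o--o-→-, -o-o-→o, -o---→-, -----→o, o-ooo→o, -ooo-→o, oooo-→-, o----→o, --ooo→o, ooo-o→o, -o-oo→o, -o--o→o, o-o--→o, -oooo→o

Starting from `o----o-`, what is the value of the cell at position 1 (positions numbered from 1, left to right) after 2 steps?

step 1: o-ooooo
step 2: o-ooooo
position 1 holds o

o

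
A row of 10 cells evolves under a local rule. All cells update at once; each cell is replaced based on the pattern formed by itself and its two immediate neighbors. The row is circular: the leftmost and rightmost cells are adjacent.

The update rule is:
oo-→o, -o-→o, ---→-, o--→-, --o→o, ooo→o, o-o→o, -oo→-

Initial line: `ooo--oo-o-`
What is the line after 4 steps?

ooo-oooo-o

-oo-o-oooo
o-oooo-ooo
oo-oooo-oo
ooo-oooo-o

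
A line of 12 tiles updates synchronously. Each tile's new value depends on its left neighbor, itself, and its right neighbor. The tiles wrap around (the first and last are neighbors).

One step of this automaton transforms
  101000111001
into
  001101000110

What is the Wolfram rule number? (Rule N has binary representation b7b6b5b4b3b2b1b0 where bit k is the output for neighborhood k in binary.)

22

position 7: 111 → 0  (bit 7 = 0)
position 0: 110 → 0  (bit 6 = 0)
position 1: 101 → 0  (bit 5 = 0)
position 3: 100 → 1  (bit 4 = 1)
position 6: 011 → 0  (bit 3 = 0)
position 2: 010 → 1  (bit 2 = 1)
position 5: 001 → 1  (bit 1 = 1)
position 4: 000 → 0  (bit 0 = 0)
bits b7..b0 = 00010110 = 22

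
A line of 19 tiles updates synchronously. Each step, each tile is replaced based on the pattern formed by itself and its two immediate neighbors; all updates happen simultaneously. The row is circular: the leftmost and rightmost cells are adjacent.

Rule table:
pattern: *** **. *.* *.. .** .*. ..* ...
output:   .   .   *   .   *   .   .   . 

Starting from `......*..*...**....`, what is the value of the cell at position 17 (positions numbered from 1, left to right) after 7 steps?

.............*.....
...................
...................  (fixed point — unchanged through step 7)
position 17 holds .

.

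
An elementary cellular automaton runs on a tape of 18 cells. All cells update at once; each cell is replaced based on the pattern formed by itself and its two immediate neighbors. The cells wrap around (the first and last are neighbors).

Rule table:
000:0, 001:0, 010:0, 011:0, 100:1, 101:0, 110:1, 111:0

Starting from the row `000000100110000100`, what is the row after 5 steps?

000000010011000010
000000001001100001
100000000100110000
010000000010011000
001000000001001100

001000000001001100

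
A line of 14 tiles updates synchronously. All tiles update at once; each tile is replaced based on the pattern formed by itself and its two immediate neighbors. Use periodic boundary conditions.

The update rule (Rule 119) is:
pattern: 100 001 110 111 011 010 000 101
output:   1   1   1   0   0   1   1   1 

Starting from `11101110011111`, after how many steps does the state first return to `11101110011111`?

step 1: 00110011100000
step 2: 11011100111111
step 3: 01100111000000
step 4: 10111001111111
step 5: 11001110000000
step 6: 01110011111111
step 7: 10011100000001
step 8: 11100111111110
step 9: 00111000000011
step 10: 11001111111101
step 11: 01110000000110
step 12: 10011111111011
step 13: 11100000001100
step 14: 00111111110111
step 15: 11000000011001
step 16: 01111111101110
step 17: 10000000110011
step 18: 11111111011100
step 19: 00000001100111
step 20: 11111110111001
step 21: 00000011001110
step 22: 11111101110011
step 23: 00000110011100
step 24: 11111011100111
step 25: 00001100111000
step 26: 11110111001111
step 27: 00011001110000
step 28: 11101110011111

28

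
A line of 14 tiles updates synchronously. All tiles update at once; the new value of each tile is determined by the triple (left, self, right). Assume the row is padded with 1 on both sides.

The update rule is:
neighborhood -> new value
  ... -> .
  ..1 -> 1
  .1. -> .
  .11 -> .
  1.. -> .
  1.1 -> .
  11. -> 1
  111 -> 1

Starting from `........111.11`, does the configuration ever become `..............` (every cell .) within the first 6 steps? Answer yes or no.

step 1: .......1.11..1
step 2: ......1...1.1.
step 3: .....1...1....
step 4: ....1...1....1
step 5: ...1...1....1.
step 6: ..1...1....1..
step 6 is ..1...1....1.., still not uniform .

no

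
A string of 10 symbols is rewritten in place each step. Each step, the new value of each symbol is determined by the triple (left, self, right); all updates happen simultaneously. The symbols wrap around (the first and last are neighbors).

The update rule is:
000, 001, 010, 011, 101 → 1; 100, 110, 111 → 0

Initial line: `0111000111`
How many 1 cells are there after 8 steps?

5

1100011100
1001110001
0011000111
0110011100
1100110001
0001100111
0111001100
1100011001
count of 1: 5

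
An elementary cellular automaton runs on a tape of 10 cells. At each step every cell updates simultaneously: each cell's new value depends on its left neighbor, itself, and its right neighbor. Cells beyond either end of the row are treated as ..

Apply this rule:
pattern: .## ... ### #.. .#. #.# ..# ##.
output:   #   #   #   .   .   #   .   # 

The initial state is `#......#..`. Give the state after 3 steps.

.######..#

..####...#
#.####.#..
.######..#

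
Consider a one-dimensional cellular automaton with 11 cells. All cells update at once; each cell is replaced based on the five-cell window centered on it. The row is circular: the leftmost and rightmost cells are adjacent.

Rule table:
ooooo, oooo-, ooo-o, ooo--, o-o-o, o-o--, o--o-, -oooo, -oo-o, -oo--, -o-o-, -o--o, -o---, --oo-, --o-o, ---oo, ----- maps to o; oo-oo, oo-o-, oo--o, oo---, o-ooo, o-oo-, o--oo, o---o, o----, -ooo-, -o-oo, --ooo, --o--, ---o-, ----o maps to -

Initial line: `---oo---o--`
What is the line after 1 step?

o-ooo----o-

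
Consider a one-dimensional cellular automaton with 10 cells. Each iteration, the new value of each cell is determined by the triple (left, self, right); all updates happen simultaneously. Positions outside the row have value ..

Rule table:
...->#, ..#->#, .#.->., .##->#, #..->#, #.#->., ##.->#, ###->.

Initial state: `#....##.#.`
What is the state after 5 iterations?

.######..#
##....###.
#######.##
#.....#.##
.#####..##

.#####..##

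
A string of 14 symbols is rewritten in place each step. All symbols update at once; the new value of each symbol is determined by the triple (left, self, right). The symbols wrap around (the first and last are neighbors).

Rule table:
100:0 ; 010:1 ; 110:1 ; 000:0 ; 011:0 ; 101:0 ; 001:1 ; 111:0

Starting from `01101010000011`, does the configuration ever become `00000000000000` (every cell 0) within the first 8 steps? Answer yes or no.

no

step 1: 00101010000101
step 2: 01101010001101
step 3: 00101010010101
step 4: 01101010110101
step 5: 00101010010101  (repeats step 3; period 2)
step 8: 01101010110101
step 8 is 01101010110101, still not uniform 0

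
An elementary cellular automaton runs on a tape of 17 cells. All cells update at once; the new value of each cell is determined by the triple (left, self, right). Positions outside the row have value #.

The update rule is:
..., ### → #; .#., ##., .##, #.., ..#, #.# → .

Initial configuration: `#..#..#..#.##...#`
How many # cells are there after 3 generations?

12

..............#..
.############....
..##########..##.
count of #: 12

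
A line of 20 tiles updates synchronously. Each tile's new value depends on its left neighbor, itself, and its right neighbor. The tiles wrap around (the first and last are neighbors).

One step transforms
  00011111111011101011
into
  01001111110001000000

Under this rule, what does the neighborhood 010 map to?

At position 16 the neighborhood is 010; the next row has 0 there.

0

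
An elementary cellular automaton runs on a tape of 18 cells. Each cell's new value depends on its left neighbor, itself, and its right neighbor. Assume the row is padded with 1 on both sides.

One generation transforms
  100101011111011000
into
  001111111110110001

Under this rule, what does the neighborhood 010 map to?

1

At position 3 the neighborhood is 010; the next row has 1 there.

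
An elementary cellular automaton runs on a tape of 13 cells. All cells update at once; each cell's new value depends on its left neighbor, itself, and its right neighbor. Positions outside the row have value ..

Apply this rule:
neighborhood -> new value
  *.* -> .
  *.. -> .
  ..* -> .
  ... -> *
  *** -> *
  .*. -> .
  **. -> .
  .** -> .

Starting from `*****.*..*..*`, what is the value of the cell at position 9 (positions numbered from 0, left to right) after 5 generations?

*

generation 1: .***.........
generation 2: ..*..********
generation 3: *.....******.
generation 4: ..***..****..
generation 5: *..*....**..*
position 9 holds *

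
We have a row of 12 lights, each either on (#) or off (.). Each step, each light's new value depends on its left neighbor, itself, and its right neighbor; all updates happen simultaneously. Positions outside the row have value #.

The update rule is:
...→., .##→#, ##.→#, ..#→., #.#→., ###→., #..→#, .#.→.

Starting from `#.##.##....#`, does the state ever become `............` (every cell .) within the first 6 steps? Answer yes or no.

#.##.###...#
#.##.#.##..#
#.##...###.#
#.###..#.#.#
#.#.##.....#
#...###....#
step 6 is #...###....#, still not uniform .

no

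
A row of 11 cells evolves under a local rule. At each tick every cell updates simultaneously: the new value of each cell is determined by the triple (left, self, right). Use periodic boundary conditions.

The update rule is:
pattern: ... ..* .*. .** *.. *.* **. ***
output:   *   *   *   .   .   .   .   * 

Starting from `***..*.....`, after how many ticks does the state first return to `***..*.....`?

.*..**.****
.*.*....**.
**.*.***...
...*..*..**
.***.**.*..
*.*.....*.*
..*.*****..
***..***..*
**..*.*..*.
...**.*.**.
***...*....
.*..***.***
.*.*.*...*.
**.*.*.***.
...*.*..*..
****.*.**.*
***..*.....

17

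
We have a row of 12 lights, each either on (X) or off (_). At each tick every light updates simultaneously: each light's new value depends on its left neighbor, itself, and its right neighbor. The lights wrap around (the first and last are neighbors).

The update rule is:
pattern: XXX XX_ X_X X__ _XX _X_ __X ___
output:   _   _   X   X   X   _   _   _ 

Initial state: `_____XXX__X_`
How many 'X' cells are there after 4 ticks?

3

tick 1: _____X__X__X
tick 2: X_____X__X__
tick 3: _X_____X__X_
tick 4: __X_____X__X
count of X: 3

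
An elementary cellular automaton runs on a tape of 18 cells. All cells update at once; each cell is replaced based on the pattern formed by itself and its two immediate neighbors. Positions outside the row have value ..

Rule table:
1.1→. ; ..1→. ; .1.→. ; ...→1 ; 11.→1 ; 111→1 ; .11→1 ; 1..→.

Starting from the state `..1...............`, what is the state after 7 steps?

step 1: 1...11111111111111
step 2: ..1.11111111111111
step 3: 1...11111111111111  (repeats step 1; period 2)
step 7: 1...11111111111111

1...11111111111111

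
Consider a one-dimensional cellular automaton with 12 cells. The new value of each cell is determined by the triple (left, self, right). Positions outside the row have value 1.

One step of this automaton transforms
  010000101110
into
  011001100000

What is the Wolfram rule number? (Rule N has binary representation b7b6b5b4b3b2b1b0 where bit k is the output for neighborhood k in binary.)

position 9: 111 → 0  (bit 7 = 0)
position 10: 110 → 0  (bit 6 = 0)
position 0: 101 → 0  (bit 5 = 0)
position 2: 100 → 1  (bit 4 = 1)
position 8: 011 → 0  (bit 3 = 0)
position 1: 010 → 1  (bit 2 = 1)
position 5: 001 → 1  (bit 1 = 1)
position 3: 000 → 0  (bit 0 = 0)
bits b7..b0 = 00010110 = 22

22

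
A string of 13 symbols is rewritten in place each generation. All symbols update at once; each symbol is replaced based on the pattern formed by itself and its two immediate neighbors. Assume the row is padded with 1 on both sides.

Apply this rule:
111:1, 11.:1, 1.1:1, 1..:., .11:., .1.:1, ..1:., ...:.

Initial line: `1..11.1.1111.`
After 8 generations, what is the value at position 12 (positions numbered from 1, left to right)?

1

1...1111.1111
1....1111.111
1.....1111.11
1......1111.1
1.......1111.
1........1111
1.........111
1..........11
position 12 holds 1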